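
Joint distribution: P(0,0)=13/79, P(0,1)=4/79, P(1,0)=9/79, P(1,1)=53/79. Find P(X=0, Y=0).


Read from table: P(X=0, Y=0) = 13/79

13/79


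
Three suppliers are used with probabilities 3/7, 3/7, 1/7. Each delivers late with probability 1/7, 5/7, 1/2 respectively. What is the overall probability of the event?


P(A) = P(A|B1)P(B1) + P(A|B2)P(B2) + P(A|B3)P(B3)
= 1/7*3/7 + 5/7*3/7 + 1/2*1/7
= 3/49 + 15/49 + 1/14 = 43/98

43/98


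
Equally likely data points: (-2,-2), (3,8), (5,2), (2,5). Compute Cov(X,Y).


E[X]=2, E[Y]=13/4, E[XY]=12
Cov(X,Y) = E[XY] - E[X]E[Y] = 12 - 2*13/4 = 11/2

11/2


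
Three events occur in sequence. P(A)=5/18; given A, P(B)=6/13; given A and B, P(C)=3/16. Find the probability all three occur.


P(A∩B∩C) = P(A) * P(B|A) * P(C|A∩B)
= 5/18 * 6/13 * 3/16
= 5/39 * 3/16 = 5/208

5/208


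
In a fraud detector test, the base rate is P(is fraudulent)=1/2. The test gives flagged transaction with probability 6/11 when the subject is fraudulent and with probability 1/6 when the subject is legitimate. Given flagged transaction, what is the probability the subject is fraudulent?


P(A) = P(A|B)P(B) + P(A|B')P(B') = 6/11*1/2 + 1/6*1/2 = 47/132
P(B|A) = P(A|B)P(B)/P(A) = (3/11)/(47/132) = 36/47

36/47


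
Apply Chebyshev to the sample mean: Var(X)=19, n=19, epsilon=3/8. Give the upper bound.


Var(Xbar) = Var(X)/n = 19/19
Chebyshev: P(|Xbar-mu| >= 3/8) <= Var(Xbar)/(3/8)^2 = 1/(9/64) = 64/9
Bound exceeds 1, so trivial bound: 1

1


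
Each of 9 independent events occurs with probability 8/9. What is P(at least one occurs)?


P(at least one) = 1 - P(none)
P(none) = (1 - 8/9)^9 = (1/9)^9 = 1/387420489
P(at least one) = 1 - 1/387420489 = 387420488/387420489

387420488/387420489


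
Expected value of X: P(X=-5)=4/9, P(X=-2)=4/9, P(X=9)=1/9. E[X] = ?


E[X] = sum(x * P(x))
= -5*4/9 - 2*4/9 + 9*1/9
= -19/9

-19/9


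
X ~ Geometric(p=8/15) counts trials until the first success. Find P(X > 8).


P(X > 8) = P(first 8 trials all fail) = (1-p)^8 = (7/15)^8 = 5764801/2562890625

5764801/2562890625


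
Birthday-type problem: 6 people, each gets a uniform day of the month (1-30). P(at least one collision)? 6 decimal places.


P(all different) = prod((30-i)/30 for i=0..5) = 0.586444
P(at least one match) = 1 - 0.586444 = 0.413556

0.413556


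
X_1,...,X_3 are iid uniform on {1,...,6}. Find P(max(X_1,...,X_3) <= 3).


P(max <= 3) = P(all X_i <= 3) = (P(X_1 <= 3))^3
= (3/6)^3 = (1/2)^3 = 1/8

1/8


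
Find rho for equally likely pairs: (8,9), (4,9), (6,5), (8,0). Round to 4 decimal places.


Cov(X,Y) = -2.8750, Var(X) = 2.7500, Var(Y) = 13.6875
rho = Cov/(sqrt(VarX)*sqrt(VarY)) = -0.4686

-0.4686


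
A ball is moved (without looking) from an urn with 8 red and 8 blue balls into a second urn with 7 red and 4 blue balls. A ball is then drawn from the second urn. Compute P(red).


P(transfer red) = 8/16 = 1/2; P(transfer blue) = 1/2
If red transferred: Urn II has 8 red of 12, so P(red|red moved) = 2/3
If blue transferred: Urn II has 7 red of 12, so P(red|blue moved) = 7/12
By total probability: P(red) = 1/2*2/3 + 1/2*7/12 = 5/8

5/8


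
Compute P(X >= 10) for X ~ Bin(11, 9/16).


P(X>=10) = P(X=10) + P(X=11)
= 268482398877/17592186044416 + 31381059609/17592186044416
= 149931729243/8796093022208

149931729243/8796093022208


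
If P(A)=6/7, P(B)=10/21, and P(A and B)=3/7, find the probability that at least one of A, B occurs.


P(A∪B) = P(A) + P(B) - P(A∩B)
= 6/7 + 10/21 - 3/7 = 19/21

19/21


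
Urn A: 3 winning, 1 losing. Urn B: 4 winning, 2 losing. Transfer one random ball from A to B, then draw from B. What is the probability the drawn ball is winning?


P(transfer winning) = 3/4; P(transfer losing) = 1/4
If winning transferred: Urn II has 5 winning of 7, so P(winning|winning moved) = 5/7
If losing transferred: Urn II has 4 winning of 7, so P(winning|losing moved) = 4/7
By total probability: P(winning) = 3/4*5/7 + 1/4*4/7 = 19/28

19/28


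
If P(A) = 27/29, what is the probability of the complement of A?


P(A') = 1 - P(A) = 1 - 27/29 = 2/29

2/29


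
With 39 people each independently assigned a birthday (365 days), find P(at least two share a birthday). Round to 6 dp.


P(all different) = prod((365-i)/365 for i=0..38) = 0.121780
P(at least one match) = 1 - 0.121780 = 0.878220

0.878220


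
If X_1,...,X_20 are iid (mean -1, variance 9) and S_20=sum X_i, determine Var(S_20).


By independence, Var(S_n) = n*Var(X_1) = 20*9 = 180

180


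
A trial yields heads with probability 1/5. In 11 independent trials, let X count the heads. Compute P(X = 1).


P(X=1) = C(11,1) * p^1 * (1-p)^10
= 11 * 1/5 * 1048576/9765625
= 11534336/48828125

11534336/48828125


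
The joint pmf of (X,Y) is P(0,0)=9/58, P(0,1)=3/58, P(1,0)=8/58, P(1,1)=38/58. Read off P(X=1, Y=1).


Read from table: P(X=1, Y=1) = 38/58 = 19/29

19/29


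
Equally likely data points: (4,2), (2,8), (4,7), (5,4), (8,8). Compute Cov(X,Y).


E[X]=23/5, E[Y]=29/5, E[XY]=136/5
Cov(X,Y) = E[XY] - E[X]E[Y] = 136/5 - 23/5*29/5 = 13/25

13/25


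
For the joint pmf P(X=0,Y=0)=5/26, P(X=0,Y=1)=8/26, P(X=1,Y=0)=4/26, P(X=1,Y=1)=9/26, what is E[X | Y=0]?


P(Y=0) = 9/26
E[X|Y=0] = (0*5 + 1*4)/9 = 4/9

4/9


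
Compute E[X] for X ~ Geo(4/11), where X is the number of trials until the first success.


For geometric (trials until first success), E[X] = 1/p = 1/(4/11) = 11/4

11/4


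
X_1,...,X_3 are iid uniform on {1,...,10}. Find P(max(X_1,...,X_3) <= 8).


P(max <= 8) = P(all X_i <= 8) = (P(X_1 <= 8))^3
= (8/10)^3 = (4/5)^3 = 64/125

64/125


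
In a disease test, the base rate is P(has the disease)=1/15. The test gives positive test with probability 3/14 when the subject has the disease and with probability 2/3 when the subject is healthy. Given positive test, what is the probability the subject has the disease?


P(A) = P(A|B)P(B) + P(A|B')P(B') = 3/14*1/15 + 2/3*14/15 = 401/630
P(B|A) = P(A|B)P(B)/P(A) = (1/70)/(401/630) = 9/401

9/401


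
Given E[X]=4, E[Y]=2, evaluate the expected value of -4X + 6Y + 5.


E[-4X + 6Y + 5] = -4*E[X] + 6*E[Y] + 5
= (-4)*(4) + (6)*(2) + (5)
= -16 + 12 + 5 = 1

1


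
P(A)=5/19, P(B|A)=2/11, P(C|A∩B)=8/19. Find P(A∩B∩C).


P(A∩B∩C) = P(A) * P(B|A) * P(C|A∩B)
= 5/19 * 2/11 * 8/19
= 10/209 * 8/19 = 80/3971

80/3971


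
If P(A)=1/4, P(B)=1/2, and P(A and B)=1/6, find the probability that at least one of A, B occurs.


P(A∪B) = P(A) + P(B) - P(A∩B)
= 1/4 + 1/2 - 1/6 = 7/12

7/12


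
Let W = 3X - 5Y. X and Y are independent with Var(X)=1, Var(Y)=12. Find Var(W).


Independence => Cov(X,Y)=0
Var(3X - 5Y) = 3^2*Var(X) + (-5)^2*Var(Y)
= 9*1 + 25*12 = 309

309


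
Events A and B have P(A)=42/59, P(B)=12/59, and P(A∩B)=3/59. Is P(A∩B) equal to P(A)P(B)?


P(A)*P(B) = 42/59*12/59 = 504/3481
P(A∩B) = 3/59 != 504/3481, so not independent

No, A and B are not independent


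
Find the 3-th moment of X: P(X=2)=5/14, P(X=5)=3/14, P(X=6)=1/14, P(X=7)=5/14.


E[X^3] = sum(x^3 * P(x))
= 8*5/14 + 125*3/14 + 216*1/14 + 343*5/14
= 1173/7

1173/7


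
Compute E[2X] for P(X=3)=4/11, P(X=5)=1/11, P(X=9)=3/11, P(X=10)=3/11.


E[2X] = sum(g(x)*P(x))
= 6*4/11 + 10*1/11 + 18*3/11 + 20*3/11
= 148/11

148/11


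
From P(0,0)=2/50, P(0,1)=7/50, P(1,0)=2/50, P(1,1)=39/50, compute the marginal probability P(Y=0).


P(Y=0) = P(0,0)+P(1,0) = 2/50 + 2/50 = 4/50 = 2/25

2/25


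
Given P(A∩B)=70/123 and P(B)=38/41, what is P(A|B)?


P(A|B) = P(A∩B)/P(B) = (70/123)/(114/123) = 70/114 = 35/57

35/57


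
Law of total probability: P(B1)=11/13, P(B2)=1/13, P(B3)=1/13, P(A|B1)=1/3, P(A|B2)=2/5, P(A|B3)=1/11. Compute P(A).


P(A) = P(A|B1)P(B1) + P(A|B2)P(B2) + P(A|B3)P(B3)
= 1/3*11/13 + 2/5*1/13 + 1/11*1/13
= 11/39 + 2/65 + 1/143 = 686/2145

686/2145


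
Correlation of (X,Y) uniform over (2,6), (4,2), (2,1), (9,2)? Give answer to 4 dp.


Cov(X,Y) = -1.6875, Var(X) = 8.1875, Var(Y) = 3.6875
rho = Cov/(sqrt(VarX)*sqrt(VarY)) = -0.3071

-0.3071


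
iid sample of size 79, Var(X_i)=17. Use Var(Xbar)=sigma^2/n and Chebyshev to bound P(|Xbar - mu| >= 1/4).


Var(Xbar) = Var(X)/n = 17/79
Chebyshev: P(|Xbar-mu| >= 1/4) <= Var(Xbar)/(1/4)^2 = (17/79)/(1/16) = 272/79
Bound exceeds 1, so trivial bound: 1

1


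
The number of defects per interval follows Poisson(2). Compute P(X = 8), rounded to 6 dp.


P(X=8) = e^(-2) * 2^8 / 8!
≈ 0.1353352832 * 256 / 40320
≈ 0.000859

0.000859


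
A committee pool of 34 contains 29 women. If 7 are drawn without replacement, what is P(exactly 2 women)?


P(X=2) = C(29,2)*C(5,5) / C(34,7)
= 406*1 / 5379616
= 406/5379616 = 7/92752

7/92752


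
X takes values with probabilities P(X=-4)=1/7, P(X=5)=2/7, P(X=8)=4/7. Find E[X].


E[X] = sum(x * P(x))
= -4*1/7 + 5*2/7 + 8*4/7
= 38/7

38/7


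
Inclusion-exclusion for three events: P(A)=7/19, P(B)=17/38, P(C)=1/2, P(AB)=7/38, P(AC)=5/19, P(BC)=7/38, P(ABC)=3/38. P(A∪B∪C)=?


P(A∪B∪C) = P(A)+P(B)+P(C) - P(AB)-P(AC)-P(BC) + P(ABC)
= 7/19+17/38+1/2 - 7/38-5/19-7/38 + 3/38
= 29/38

29/38


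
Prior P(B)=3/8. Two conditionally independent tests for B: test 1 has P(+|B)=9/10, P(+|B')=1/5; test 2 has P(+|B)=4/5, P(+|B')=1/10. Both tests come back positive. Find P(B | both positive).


After test 1: P(+) = 9/10*3/8 + 1/5*5/8 = 37/80
P(B|+) = (27/80)/(37/80) = 27/37
After test 2 (use post1 as new prior): P(+) = 4/5*27/37 + 1/10*10/37 = 113/185
P(B|+,+) = (108/185)/(113/185) = 108/113

108/113


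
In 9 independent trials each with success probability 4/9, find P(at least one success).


P(at least one) = 1 - P(none)
P(none) = (1 - 4/9)^9 = (5/9)^9 = 1953125/387420489
P(at least one) = 1 - 1953125/387420489 = 385467364/387420489

385467364/387420489


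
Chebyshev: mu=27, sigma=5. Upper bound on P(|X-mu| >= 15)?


k = 15/5 = 3
Chebyshev: P(|X-mu| >= k*sigma) <= 1/k^2 = 1/3^2 = 1/9

1/9


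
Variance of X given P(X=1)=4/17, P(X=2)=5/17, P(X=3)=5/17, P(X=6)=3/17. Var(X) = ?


E[X] = 47/17, E[X^2] = 177/17
Var(X) = E[X^2] - (E[X])^2 = 177/17 - (47/17)^2 = 800/289

800/289


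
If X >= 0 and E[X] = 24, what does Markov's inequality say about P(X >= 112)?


Markov: P(X >= a) <= E[X]/a
P(X >= 112) <= 24/112 = 3/14

3/14


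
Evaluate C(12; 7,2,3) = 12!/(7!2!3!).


12! = 479001600
Denominator: 7!=5040 * 2!=2 * 3!=6
Coefficient = 479001600 / 60480 = 7920

7920


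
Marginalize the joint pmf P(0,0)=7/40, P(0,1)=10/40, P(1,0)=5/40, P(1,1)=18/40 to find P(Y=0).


P(Y=0) = P(0,0)+P(1,0) = 7/40 + 5/40 = 12/40 = 3/10

3/10


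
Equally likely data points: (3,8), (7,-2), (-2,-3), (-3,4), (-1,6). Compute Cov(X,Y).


E[X]=4/5, E[Y]=13/5, E[XY]=-2/5
Cov(X,Y) = E[XY] - E[X]E[Y] = -2/5 - 4/5*13/5 = -62/25

-62/25


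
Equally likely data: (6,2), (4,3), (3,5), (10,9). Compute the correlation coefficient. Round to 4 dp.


Cov(X,Y) = 4.9375, Var(X) = 7.1875, Var(Y) = 7.1875
rho = Cov/(sqrt(VarX)*sqrt(VarY)) = 0.6870

0.6870


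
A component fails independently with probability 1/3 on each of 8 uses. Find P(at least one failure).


P(at least one) = 1 - P(none)
P(none) = (1 - 1/3)^8 = (2/3)^8 = 256/6561
P(at least one) = 1 - 256/6561 = 6305/6561

6305/6561


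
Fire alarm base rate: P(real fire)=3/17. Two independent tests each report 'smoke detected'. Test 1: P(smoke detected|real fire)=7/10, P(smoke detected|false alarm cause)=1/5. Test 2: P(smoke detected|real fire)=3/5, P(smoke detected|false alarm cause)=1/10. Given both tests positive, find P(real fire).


After test 1: P(+) = 7/10*3/17 + 1/5*14/17 = 49/170
P(B|+) = (21/170)/(49/170) = 3/7
After test 2 (use post1 as new prior): P(+) = 3/5*3/7 + 1/10*4/7 = 11/35
P(B|+,+) = (9/35)/(11/35) = 9/11

9/11


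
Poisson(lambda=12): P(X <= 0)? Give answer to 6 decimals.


P(X<=0) = e^(-12)*12^0/0!
≈ 0.0000061442
≈ 0.000006

0.000006


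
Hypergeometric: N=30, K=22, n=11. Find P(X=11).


P(X=11) = C(22,11)*C(8,0) / C(30,11)
= 705432*1 / 54627300
= 705432/54627300 = 646/50025

646/50025


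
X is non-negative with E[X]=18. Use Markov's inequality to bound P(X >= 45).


Markov: P(X >= a) <= E[X]/a
P(X >= 45) <= 18/45 = 2/5

2/5


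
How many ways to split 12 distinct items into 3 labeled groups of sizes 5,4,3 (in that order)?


12! = 479001600
Denominator: 5!=120 * 4!=24 * 3!=6
Coefficient = 479001600 / 17280 = 27720

27720


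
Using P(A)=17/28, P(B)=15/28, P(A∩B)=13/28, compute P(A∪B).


P(A∪B) = P(A) + P(B) - P(A∩B)
= 17/28 + 15/28 - 13/28 = 19/28

19/28


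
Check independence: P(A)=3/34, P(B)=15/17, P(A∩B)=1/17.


P(A)*P(B) = 3/34*15/17 = 45/578
P(A∩B) = 1/17 != 45/578, so not independent

No, A and B are not independent


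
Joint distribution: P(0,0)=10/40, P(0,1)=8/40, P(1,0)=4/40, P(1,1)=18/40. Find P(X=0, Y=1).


Read from table: P(X=0, Y=1) = 8/40 = 1/5

1/5


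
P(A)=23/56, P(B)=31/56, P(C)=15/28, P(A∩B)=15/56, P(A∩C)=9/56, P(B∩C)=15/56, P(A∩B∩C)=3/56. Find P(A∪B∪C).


P(A∪B∪C) = P(A)+P(B)+P(C) - P(AB)-P(AC)-P(BC) + P(ABC)
= 23/56+31/56+15/28 - 15/56-9/56-15/56 + 3/56
= 6/7

6/7


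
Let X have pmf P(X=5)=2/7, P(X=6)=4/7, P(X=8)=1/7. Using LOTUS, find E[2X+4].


E[2X+4] = sum(g(x)*P(x))
= 14*2/7 + 16*4/7 + 20*1/7
= 16

16


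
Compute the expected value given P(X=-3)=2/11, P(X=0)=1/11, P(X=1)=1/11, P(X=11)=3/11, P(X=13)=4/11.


E[X] = sum(x * P(x))
= -3*2/11 + 0*1/11 + 1*1/11 + 11*3/11 + 13*4/11
= 80/11

80/11


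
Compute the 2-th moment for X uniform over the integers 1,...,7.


E[X^2] = (1/7) * sum(x^2 for x=1..7)
= 140/7 = 20

20


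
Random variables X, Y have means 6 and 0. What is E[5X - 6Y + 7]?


E[5X - 6Y + 7] = 5*E[X] - 6*E[Y] + 7
= (5)*(6) + (-6)*(0) + (7)
= 30 + 0 + 7 = 37

37


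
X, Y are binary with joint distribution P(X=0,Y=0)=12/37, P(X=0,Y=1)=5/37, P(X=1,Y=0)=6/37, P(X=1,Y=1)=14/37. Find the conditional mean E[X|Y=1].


P(Y=1) = 19/37
E[X|Y=1] = (0*5 + 1*14)/19 = 14/19

14/19


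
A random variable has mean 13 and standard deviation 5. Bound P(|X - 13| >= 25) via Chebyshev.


k = 25/5 = 5
Chebyshev: P(|X-mu| >= k*sigma) <= 1/k^2 = 1/5^2 = 1/25

1/25


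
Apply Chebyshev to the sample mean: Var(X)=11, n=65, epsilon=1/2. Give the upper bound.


Var(Xbar) = Var(X)/n = 11/65
Chebyshev: P(|Xbar-mu| >= 1/2) <= Var(Xbar)/(1/2)^2 = (11/65)/(1/4) = 44/65

44/65


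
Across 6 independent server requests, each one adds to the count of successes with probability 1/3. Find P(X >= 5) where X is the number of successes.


P(X>=5) = P(X=5) + P(X=6)
= 4/243 + 1/729
= 13/729

13/729


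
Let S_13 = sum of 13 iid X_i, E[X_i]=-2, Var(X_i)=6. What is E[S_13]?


E[S_n] = n*E[X_1] = 13*-2 = -26

-26


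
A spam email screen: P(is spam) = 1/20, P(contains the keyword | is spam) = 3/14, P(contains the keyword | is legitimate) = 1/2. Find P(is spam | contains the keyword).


P(A) = P(A|B)P(B) + P(A|B')P(B') = 3/14*1/20 + 1/2*19/20 = 17/35
P(B|A) = P(A|B)P(B)/P(A) = (3/280)/(17/35) = 3/136

3/136


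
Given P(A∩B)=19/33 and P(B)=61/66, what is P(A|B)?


P(A|B) = P(A∩B)/P(B) = (38/66)/(61/66) = 38/61

38/61


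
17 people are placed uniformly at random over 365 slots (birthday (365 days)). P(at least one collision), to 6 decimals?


P(all different) = prod((365-i)/365 for i=0..16) = 0.684992
P(at least one match) = 1 - 0.684992 = 0.315008

0.315008


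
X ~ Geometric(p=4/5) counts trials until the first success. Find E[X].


For geometric (trials until first success), E[X] = 1/p = 1/(4/5) = 5/4

5/4


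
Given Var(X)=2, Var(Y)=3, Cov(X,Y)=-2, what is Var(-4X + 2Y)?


Var(-4X + 2Y) = (-4)^2*Var(X) + 2^2*Var(Y) + 2*(-4)*2*Cov(X,Y)
= 16*2 + 4*3 - 16*(-2)
= 32 + 12 + 32 = 76

76


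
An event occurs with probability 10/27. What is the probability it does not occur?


P(A') = 1 - P(A) = 1 - 10/27 = 17/27

17/27


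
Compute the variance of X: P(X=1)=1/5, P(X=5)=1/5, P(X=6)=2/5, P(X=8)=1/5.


E[X] = 26/5, E[X^2] = 162/5
Var(X) = E[X^2] - (E[X])^2 = 162/5 - (26/5)^2 = 134/25

134/25


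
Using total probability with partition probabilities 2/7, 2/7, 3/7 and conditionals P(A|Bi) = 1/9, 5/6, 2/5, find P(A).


P(A) = P(A|B1)P(B1) + P(A|B2)P(B2) + P(A|B3)P(B3)
= 1/9*2/7 + 5/6*2/7 + 2/5*3/7
= 2/63 + 5/21 + 6/35 = 139/315

139/315


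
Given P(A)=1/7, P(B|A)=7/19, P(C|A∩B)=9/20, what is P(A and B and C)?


P(A∩B∩C) = P(A) * P(B|A) * P(C|A∩B)
= 1/7 * 7/19 * 9/20
= 1/19 * 9/20 = 9/380

9/380


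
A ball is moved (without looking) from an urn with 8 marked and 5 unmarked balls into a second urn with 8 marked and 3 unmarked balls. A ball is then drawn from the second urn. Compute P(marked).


P(transfer marked) = 8/13; P(transfer unmarked) = 5/13
If marked transferred: Urn II has 9 marked of 12, so P(marked|marked moved) = 3/4
If unmarked transferred: Urn II has 8 marked of 12, so P(marked|unmarked moved) = 2/3
By total probability: P(marked) = 8/13*3/4 + 5/13*2/3 = 28/39

28/39


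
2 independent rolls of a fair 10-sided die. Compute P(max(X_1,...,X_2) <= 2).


P(max <= 2) = P(all X_i <= 2) = (P(X_1 <= 2))^2
= (2/10)^2 = (1/5)^2 = 1/25

1/25


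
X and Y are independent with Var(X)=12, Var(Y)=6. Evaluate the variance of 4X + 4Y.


Independence => Cov(X,Y)=0
Var(4X + 4Y) = 4^2*Var(X) + 4^2*Var(Y)
= 16*12 + 16*6 = 288

288


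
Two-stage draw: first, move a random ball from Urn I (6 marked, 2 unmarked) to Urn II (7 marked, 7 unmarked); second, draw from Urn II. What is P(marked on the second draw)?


P(transfer marked) = 6/8 = 3/4; P(transfer unmarked) = 1/4
If marked transferred: Urn II has 8 marked of 15, so P(marked|marked moved) = 8/15
If unmarked transferred: Urn II has 7 marked of 15, so P(marked|unmarked moved) = 7/15
By total probability: P(marked) = 3/4*8/15 + 1/4*7/15 = 31/60

31/60


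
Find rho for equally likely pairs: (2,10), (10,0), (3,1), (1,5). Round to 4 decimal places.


Cov(X,Y) = -9.0000, Var(X) = 12.5000, Var(Y) = 15.5000
rho = Cov/(sqrt(VarX)*sqrt(VarY)) = -0.6466

-0.6466


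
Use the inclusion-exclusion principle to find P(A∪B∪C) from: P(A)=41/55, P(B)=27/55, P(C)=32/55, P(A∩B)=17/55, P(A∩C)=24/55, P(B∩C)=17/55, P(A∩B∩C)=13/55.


P(A∪B∪C) = P(A)+P(B)+P(C) - P(AB)-P(AC)-P(BC) + P(ABC)
= 41/55+27/55+32/55 - 17/55-24/55-17/55 + 13/55
= 1

1


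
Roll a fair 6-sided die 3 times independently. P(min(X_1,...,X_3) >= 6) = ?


P(min >= 6) = P(all X_i >= 6) = (P(X_1 >= 6))^3
= (1/6)^3 = 1/216

1/216


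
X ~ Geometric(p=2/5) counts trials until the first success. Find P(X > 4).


P(X > 4) = P(first 4 trials all fail) = (1-p)^4 = (3/5)^4 = 81/625

81/625


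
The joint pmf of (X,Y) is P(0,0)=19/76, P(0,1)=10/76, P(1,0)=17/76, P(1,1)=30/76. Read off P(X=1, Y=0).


Read from table: P(X=1, Y=0) = 17/76

17/76


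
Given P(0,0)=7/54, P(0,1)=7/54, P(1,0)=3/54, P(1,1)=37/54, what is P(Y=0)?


P(Y=0) = P(0,0)+P(1,0) = 7/54 + 3/54 = 10/54 = 5/27

5/27


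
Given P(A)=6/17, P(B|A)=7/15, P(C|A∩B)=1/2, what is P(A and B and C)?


P(A∩B∩C) = P(A) * P(B|A) * P(C|A∩B)
= 6/17 * 7/15 * 1/2
= 14/85 * 1/2 = 7/85

7/85


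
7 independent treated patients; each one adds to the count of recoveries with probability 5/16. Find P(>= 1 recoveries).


P(at least one) = 1 - P(none)
P(none) = (1 - 5/16)^7 = (11/16)^7 = 19487171/268435456
P(at least one) = 1 - 19487171/268435456 = 248948285/268435456

248948285/268435456


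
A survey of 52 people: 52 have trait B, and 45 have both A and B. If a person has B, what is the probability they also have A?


P(A|B) = P(A∩B)/P(B) = (45/52)/(52/52) = 45/52

45/52


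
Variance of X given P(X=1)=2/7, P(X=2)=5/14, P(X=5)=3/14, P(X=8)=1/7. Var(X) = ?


E[X] = 45/14, E[X^2] = 227/14
Var(X) = E[X^2] - (E[X])^2 = 227/14 - (45/14)^2 = 1153/196

1153/196


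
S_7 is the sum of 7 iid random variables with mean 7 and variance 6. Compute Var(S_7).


By independence, Var(S_n) = n*Var(X_1) = 7*6 = 42

42


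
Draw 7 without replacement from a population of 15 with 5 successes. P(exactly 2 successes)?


P(X=2) = C(5,2)*C(10,5) / C(15,7)
= 10*252 / 6435
= 2520/6435 = 56/143

56/143


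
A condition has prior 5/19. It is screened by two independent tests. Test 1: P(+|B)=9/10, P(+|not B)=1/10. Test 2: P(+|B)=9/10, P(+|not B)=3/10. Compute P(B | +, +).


After test 1: P(+) = 9/10*5/19 + 1/10*14/19 = 59/190
P(B|+) = (9/38)/(59/190) = 45/59
After test 2 (use post1 as new prior): P(+) = 9/10*45/59 + 3/10*14/59 = 447/590
P(B|+,+) = (81/118)/(447/590) = 135/149

135/149


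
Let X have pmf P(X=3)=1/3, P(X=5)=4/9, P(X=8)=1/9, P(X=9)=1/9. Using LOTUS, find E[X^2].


E[X^2] = sum(g(x)*P(x))
= 9*1/3 + 25*4/9 + 64*1/9 + 81*1/9
= 272/9

272/9


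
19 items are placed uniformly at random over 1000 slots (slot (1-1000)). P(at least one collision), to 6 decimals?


P(all different) = prod((1000-i)/1000 for i=0..18) = 0.841925
P(at least one match) = 1 - 0.841925 = 0.158075

0.158075


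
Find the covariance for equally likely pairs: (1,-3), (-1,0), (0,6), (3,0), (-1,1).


E[X]=2/5, E[Y]=4/5, E[XY]=-4/5
Cov(X,Y) = E[XY] - E[X]E[Y] = -4/5 - 2/5*4/5 = -28/25

-28/25


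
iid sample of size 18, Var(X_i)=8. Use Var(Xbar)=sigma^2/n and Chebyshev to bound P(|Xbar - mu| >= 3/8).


Var(Xbar) = Var(X)/n = 8/18
Chebyshev: P(|Xbar-mu| >= 3/8) <= Var(Xbar)/(3/8)^2 = (4/9)/(9/64) = 256/81
Bound exceeds 1, so trivial bound: 1

1


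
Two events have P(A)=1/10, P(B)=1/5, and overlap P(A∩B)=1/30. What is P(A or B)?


P(A∪B) = P(A) + P(B) - P(A∩B)
= 1/10 + 1/5 - 1/30 = 4/15

4/15


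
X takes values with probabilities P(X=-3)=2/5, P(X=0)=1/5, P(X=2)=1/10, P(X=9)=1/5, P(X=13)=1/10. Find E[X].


E[X] = sum(x * P(x))
= -3*2/5 + 0*1/5 + 2*1/10 + 9*1/5 + 13*1/10
= 21/10

21/10


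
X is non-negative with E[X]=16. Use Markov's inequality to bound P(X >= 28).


Markov: P(X >= a) <= E[X]/a
P(X >= 28) <= 16/28 = 4/7

4/7


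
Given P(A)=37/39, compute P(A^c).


P(A') = 1 - P(A) = 1 - 37/39 = 2/39

2/39


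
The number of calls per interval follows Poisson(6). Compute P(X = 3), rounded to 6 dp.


P(X=3) = e^(-6) * 6^3 / 3!
≈ 0.002478752177 * 216 / 6
≈ 0.089235

0.089235


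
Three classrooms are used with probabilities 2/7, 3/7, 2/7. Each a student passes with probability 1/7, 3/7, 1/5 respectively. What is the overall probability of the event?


P(A) = P(A|B1)P(B1) + P(A|B2)P(B2) + P(A|B3)P(B3)
= 1/7*2/7 + 3/7*3/7 + 1/5*2/7
= 2/49 + 9/49 + 2/35 = 69/245

69/245


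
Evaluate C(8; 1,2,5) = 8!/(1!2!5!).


8! = 40320
Denominator: 1!=1 * 2!=2 * 5!=120
Coefficient = 40320 / 240 = 168

168


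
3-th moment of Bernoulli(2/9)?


For Bernoulli: X in {0,1}
E[X^3] = 0^3*(1-2/9) + 1^3*2/9 = 2/9

2/9


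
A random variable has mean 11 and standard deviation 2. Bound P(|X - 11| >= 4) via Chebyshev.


k = 4/2 = 2
Chebyshev: P(|X-mu| >= k*sigma) <= 1/k^2 = 1/2^2 = 1/4

1/4


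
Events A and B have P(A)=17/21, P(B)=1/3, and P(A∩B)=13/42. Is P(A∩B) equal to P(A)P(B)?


P(A)*P(B) = 17/21*1/3 = 17/63
P(A∩B) = 13/42 != 17/63, so not independent

No, A and B are not independent


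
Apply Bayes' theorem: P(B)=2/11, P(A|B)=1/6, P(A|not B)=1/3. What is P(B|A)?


P(A) = P(A|B)P(B) + P(A|B')P(B') = 1/6*2/11 + 1/3*9/11 = 10/33
P(B|A) = P(A|B)P(B)/P(A) = (1/33)/(10/33) = 1/10

1/10


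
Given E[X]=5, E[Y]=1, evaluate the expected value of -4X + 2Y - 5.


E[-4X + 2Y - 5] = -4*E[X] + 2*E[Y] - 5
= (-4)*(5) + (2)*(1) + (-5)
= -20 + 2 - 5 = -23

-23


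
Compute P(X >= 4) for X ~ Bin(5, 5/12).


P(X>=4) = P(X=4) + P(X=5)
= 21875/248832 + 3125/248832
= 3125/31104

3125/31104


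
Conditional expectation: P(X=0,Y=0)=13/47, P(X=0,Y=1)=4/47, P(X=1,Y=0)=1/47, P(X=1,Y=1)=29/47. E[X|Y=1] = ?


P(Y=1) = 33/47
E[X|Y=1] = (0*4 + 1*29)/33 = 29/33

29/33


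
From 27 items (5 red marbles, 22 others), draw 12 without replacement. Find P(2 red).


P(X=2) = C(5,2)*C(22,10) / C(27,12)
= 10*646646 / 17383860
= 6466460/17383860 = 77/207

77/207


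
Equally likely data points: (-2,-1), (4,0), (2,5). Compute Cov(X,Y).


E[X]=4/3, E[Y]=4/3, E[XY]=4
Cov(X,Y) = E[XY] - E[X]E[Y] = 4 - 4/3*4/3 = 20/9

20/9


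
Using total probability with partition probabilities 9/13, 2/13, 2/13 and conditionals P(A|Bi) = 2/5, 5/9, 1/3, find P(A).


P(A) = P(A|B1)P(B1) + P(A|B2)P(B2) + P(A|B3)P(B3)
= 2/5*9/13 + 5/9*2/13 + 1/3*2/13
= 18/65 + 10/117 + 2/39 = 242/585

242/585


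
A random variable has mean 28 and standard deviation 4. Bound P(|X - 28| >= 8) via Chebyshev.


k = 8/4 = 2
Chebyshev: P(|X-mu| >= k*sigma) <= 1/k^2 = 1/2^2 = 1/4

1/4


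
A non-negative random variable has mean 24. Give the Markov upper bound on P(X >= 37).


Markov: P(X >= a) <= E[X]/a
P(X >= 37) <= 24/37

24/37


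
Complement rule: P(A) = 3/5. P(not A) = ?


P(A') = 1 - P(A) = 1 - 3/5 = 2/5

2/5


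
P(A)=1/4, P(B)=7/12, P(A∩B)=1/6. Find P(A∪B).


P(A∪B) = P(A) + P(B) - P(A∩B)
= 1/4 + 7/12 - 1/6 = 2/3

2/3


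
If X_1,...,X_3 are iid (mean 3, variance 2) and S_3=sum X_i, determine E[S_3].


E[S_n] = n*E[X_1] = 3*3 = 9

9


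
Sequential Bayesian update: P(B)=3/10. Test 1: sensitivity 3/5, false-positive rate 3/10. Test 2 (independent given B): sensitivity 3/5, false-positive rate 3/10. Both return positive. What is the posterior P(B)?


After test 1: P(+) = 3/5*3/10 + 3/10*7/10 = 39/100
P(B|+) = (9/50)/(39/100) = 6/13
After test 2 (use post1 as new prior): P(+) = 3/5*6/13 + 3/10*7/13 = 57/130
P(B|+,+) = (18/65)/(57/130) = 12/19

12/19


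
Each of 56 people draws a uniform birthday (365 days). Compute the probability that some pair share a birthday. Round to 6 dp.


P(all different) = prod((365-i)/365 for i=0..55) = 0.011668
P(at least one match) = 1 - 0.011668 = 0.988332

0.988332


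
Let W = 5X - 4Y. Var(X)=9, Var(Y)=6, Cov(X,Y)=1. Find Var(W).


Var(5X - 4Y) = 5^2*Var(X) + (-4)^2*Var(Y) + 2*5*(-4)*Cov(X,Y)
= 25*9 + 16*6 - 40*1
= 225 + 96 - 40 = 281

281


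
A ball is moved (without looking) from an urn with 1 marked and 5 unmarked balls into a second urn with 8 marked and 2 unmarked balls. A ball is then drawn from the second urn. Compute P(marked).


P(transfer marked) = 1/6; P(transfer unmarked) = 5/6
If marked transferred: Urn II has 9 marked of 11, so P(marked|marked moved) = 9/11
If unmarked transferred: Urn II has 8 marked of 11, so P(marked|unmarked moved) = 8/11
By total probability: P(marked) = 1/6*9/11 + 5/6*8/11 = 49/66

49/66


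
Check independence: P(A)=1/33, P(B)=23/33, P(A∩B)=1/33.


P(A)*P(B) = 1/33*23/33 = 23/1089
P(A∩B) = 1/33 != 23/1089, so not independent

No, A and B are not independent


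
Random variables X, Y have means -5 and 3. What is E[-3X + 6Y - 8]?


E[-3X + 6Y - 8] = -3*E[X] + 6*E[Y] - 8
= (-3)*(-5) + (6)*(3) + (-8)
= 15 + 18 - 8 = 25

25


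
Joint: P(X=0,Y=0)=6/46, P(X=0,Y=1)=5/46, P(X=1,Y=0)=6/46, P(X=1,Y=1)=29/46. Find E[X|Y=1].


P(Y=1) = 34/46
E[X|Y=1] = (0*5 + 1*29)/34 = 29/34

29/34


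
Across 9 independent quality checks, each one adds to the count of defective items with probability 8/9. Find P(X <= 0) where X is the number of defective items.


P(X<=0) = P(X=0)
= 1/387420489
= 1/387420489

1/387420489


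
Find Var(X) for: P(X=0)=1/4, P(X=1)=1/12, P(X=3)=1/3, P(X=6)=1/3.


E[X] = 37/12, E[X^2] = 181/12
Var(X) = E[X^2] - (E[X])^2 = 181/12 - (37/12)^2 = 803/144

803/144


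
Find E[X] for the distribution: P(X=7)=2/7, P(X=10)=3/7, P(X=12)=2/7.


E[X] = sum(x * P(x))
= 7*2/7 + 10*3/7 + 12*2/7
= 68/7

68/7


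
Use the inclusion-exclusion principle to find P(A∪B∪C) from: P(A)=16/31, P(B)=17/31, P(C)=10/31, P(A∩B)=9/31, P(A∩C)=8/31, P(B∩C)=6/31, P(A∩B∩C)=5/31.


P(A∪B∪C) = P(A)+P(B)+P(C) - P(AB)-P(AC)-P(BC) + P(ABC)
= 16/31+17/31+10/31 - 9/31-8/31-6/31 + 5/31
= 25/31

25/31


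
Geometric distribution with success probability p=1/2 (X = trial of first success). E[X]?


For geometric (trials until first success), E[X] = 1/p = 1/(1/2) = 2

2


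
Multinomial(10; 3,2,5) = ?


10! = 3628800
Denominator: 3!=6 * 2!=2 * 5!=120
Coefficient = 3628800 / 1440 = 2520

2520


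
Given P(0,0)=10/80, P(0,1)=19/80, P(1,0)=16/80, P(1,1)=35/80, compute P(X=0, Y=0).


Read from table: P(X=0, Y=0) = 10/80 = 1/8

1/8


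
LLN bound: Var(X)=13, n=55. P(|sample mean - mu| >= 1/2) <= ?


Var(Xbar) = Var(X)/n = 13/55
Chebyshev: P(|Xbar-mu| >= 1/2) <= Var(Xbar)/(1/2)^2 = (13/55)/(1/4) = 52/55

52/55


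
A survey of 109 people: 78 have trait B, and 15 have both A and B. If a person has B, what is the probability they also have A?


P(A|B) = P(A∩B)/P(B) = (15/109)/(78/109) = 15/78 = 5/26

5/26


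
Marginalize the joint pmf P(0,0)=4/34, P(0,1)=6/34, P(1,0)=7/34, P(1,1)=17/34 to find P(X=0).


P(X=0) = P(0,0)+P(0,1) = 4/34 + 6/34 = 10/34 = 5/17

5/17


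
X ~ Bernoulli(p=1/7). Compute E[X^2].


For Bernoulli: X in {0,1}
E[X^2] = 0^2*(1-1/7) + 1^2*1/7 = 1/7

1/7


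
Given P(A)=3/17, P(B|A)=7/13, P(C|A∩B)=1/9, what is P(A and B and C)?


P(A∩B∩C) = P(A) * P(B|A) * P(C|A∩B)
= 3/17 * 7/13 * 1/9
= 21/221 * 1/9 = 7/663

7/663


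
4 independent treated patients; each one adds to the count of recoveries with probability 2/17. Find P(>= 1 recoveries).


P(at least one) = 1 - P(none)
P(none) = (1 - 2/17)^4 = (15/17)^4 = 50625/83521
P(at least one) = 1 - 50625/83521 = 32896/83521

32896/83521


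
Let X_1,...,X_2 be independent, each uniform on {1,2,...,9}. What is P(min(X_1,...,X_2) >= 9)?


P(min >= 9) = P(all X_i >= 9) = (P(X_1 >= 9))^2
= (1/9)^2 = 1/81

1/81


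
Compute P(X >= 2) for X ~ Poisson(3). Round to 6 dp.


P(X>=2) = 1 - P(X<=1) = 1 - (e^(-3)*3^0/0! + e^(-3)*3^1/1!)
≈ 1 - (0.0497870684 + 0.1493612051)
= 1 - 0.1991482735 = 0.8008517265
≈ 0.800852

0.800852


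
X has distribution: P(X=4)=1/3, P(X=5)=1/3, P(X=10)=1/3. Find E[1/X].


E[1/X] = sum(g(x)*P(x))
= 1/4*1/3 + 1/5*1/3 + 1/10*1/3
= 11/60

11/60


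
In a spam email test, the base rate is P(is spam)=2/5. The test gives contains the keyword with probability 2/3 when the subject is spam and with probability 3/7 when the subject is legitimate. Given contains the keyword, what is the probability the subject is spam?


P(A) = P(A|B)P(B) + P(A|B')P(B') = 2/3*2/5 + 3/7*3/5 = 11/21
P(B|A) = P(A|B)P(B)/P(A) = (4/15)/(11/21) = 28/55

28/55


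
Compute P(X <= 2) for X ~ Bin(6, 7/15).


P(X<=2) = P(X=0) + P(X=1) + P(X=2)
= 262144/11390625 + 458752/3796875 + 200704/759375
= 929792/2278125

929792/2278125


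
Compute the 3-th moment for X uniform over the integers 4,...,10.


E[X^3] = (1/7) * sum(x^3 for x=4..10)
= 2989/7 = 427

427


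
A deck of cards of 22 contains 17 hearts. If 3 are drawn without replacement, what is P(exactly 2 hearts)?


P(X=2) = C(17,2)*C(5,1) / C(22,3)
= 136*5 / 1540
= 680/1540 = 34/77

34/77


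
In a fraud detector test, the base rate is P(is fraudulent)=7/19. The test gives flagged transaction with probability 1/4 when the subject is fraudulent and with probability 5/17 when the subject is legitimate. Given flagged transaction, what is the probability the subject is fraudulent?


P(A) = P(A|B)P(B) + P(A|B')P(B') = 1/4*7/19 + 5/17*12/19 = 359/1292
P(B|A) = P(A|B)P(B)/P(A) = (7/76)/(359/1292) = 119/359

119/359


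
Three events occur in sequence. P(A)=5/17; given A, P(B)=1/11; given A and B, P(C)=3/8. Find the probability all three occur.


P(A∩B∩C) = P(A) * P(B|A) * P(C|A∩B)
= 5/17 * 1/11 * 3/8
= 5/187 * 3/8 = 15/1496

15/1496


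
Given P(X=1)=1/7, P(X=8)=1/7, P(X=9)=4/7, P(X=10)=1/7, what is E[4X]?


E[4X] = sum(g(x)*P(x))
= 4*1/7 + 32*1/7 + 36*4/7 + 40*1/7
= 220/7

220/7


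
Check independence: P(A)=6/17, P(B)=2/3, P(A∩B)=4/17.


P(A)*P(B) = 6/17*2/3 = 4/17
P(A∩B) = 4/17, which equals P(A)P(B), so independent

Yes, A and B are independent


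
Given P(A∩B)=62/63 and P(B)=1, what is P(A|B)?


P(A|B) = P(A∩B)/P(B) = (186/189)/(189/189) = 186/189 = 62/63

62/63


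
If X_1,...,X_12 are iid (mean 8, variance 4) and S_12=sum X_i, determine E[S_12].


E[S_n] = n*E[X_1] = 12*8 = 96

96


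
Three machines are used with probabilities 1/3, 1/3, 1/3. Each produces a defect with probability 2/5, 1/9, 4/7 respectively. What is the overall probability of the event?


P(A) = P(A|B1)P(B1) + P(A|B2)P(B2) + P(A|B3)P(B3)
= 2/5*1/3 + 1/9*1/3 + 4/7*1/3
= 2/15 + 1/27 + 4/21 = 341/945

341/945


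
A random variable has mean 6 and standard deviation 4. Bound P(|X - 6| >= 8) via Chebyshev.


k = 8/4 = 2
Chebyshev: P(|X-mu| >= k*sigma) <= 1/k^2 = 1/2^2 = 1/4

1/4


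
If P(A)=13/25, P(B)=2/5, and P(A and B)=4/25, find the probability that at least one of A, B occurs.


P(A∪B) = P(A) + P(B) - P(A∩B)
= 13/25 + 2/5 - 4/25 = 19/25

19/25


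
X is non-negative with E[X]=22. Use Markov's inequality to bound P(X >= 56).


Markov: P(X >= a) <= E[X]/a
P(X >= 56) <= 22/56 = 11/28

11/28


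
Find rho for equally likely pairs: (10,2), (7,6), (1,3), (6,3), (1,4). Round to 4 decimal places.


Cov(X,Y) = -0.6000, Var(X) = 12.4000, Var(Y) = 1.8400
rho = Cov/(sqrt(VarX)*sqrt(VarY)) = -0.1256

-0.1256


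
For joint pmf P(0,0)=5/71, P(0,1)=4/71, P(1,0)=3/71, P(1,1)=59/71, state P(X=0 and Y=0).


Read from table: P(X=0, Y=0) = 5/71

5/71


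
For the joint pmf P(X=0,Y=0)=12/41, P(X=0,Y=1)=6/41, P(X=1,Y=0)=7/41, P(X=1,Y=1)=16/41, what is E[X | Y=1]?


P(Y=1) = 22/41
E[X|Y=1] = (0*6 + 1*16)/22 = 16/22 = 8/11

8/11


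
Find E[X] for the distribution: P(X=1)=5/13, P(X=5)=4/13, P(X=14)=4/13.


E[X] = sum(x * P(x))
= 1*5/13 + 5*4/13 + 14*4/13
= 81/13

81/13


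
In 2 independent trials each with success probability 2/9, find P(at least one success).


P(at least one) = 1 - P(none)
P(none) = (1 - 2/9)^2 = (7/9)^2 = 49/81
P(at least one) = 1 - 49/81 = 32/81

32/81


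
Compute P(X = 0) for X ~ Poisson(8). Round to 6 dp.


P(X=0) = e^(-8) * 8^0 / 0!
≈ 0.0003354626279 * 1 / 1
≈ 0.000335

0.000335


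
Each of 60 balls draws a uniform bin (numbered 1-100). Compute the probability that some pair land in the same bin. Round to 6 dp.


P(all different) = prod((100-i)/100 for i=0..59) = 0.000000
P(at least one match) = 1 - 0.000000 = 1.000000

1.000000


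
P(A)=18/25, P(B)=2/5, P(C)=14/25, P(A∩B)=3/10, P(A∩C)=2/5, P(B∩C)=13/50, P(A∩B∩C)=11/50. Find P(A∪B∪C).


P(A∪B∪C) = P(A)+P(B)+P(C) - P(AB)-P(AC)-P(BC) + P(ABC)
= 18/25+2/5+14/25 - 3/10-2/5-13/50 + 11/50
= 47/50

47/50


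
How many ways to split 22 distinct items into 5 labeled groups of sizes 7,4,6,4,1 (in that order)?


22! = 1124000727777607680000
Denominator: 7!=5040 * 4!=24 * 6!=720 * 4!=24 * 1!=1
Coefficient = 1124000727777607680000 / 2090188800 = 537750813600

537750813600


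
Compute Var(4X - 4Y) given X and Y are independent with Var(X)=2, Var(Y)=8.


Independence => Cov(X,Y)=0
Var(4X - 4Y) = 4^2*Var(X) + (-4)^2*Var(Y)
= 16*2 + 16*8 = 160

160


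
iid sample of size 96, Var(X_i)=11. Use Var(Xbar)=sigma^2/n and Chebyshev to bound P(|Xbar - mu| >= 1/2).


Var(Xbar) = Var(X)/n = 11/96
Chebyshev: P(|Xbar-mu| >= 1/2) <= Var(Xbar)/(1/2)^2 = (11/96)/(1/4) = 11/24

11/24


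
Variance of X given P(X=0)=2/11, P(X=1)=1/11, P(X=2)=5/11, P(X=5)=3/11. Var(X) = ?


E[X] = 26/11, E[X^2] = 96/11
Var(X) = E[X^2] - (E[X])^2 = 96/11 - (26/11)^2 = 380/121

380/121


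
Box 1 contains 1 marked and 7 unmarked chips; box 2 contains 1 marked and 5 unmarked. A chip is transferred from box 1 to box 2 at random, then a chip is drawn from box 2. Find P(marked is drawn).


P(transfer marked) = 1/8; P(transfer unmarked) = 7/8
If marked transferred: Urn II has 2 marked of 7, so P(marked|marked moved) = 2/7
If unmarked transferred: Urn II has 1 marked of 7, so P(marked|unmarked moved) = 1/7
By total probability: P(marked) = 1/8*2/7 + 7/8*1/7 = 9/56

9/56


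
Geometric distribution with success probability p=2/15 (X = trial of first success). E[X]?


For geometric (trials until first success), E[X] = 1/p = 1/(2/15) = 15/2

15/2


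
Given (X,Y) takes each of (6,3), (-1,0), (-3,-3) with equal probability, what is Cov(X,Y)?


E[X]=2/3, E[Y]=0, E[XY]=9
Cov(X,Y) = E[XY] - E[X]E[Y] = 9 - 2/3*0 = 9

9


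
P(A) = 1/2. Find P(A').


P(A') = 1 - P(A) = 1 - 1/2 = 1/2

1/2


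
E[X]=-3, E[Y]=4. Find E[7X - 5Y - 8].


E[7X - 5Y - 8] = 7*E[X] - 5*E[Y] - 8
= (7)*(-3) + (-5)*(4) + (-8)
= -21 - 20 - 8 = -49

-49


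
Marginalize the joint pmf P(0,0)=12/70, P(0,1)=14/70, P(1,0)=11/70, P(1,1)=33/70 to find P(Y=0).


P(Y=0) = P(0,0)+P(1,0) = 12/70 + 11/70 = 23/70

23/70


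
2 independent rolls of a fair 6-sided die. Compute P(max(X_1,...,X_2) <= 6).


P(max <= 6) = P(all X_i <= 6) = (P(X_1 <= 6))^2
= (6/6)^2 = 1^2 = 1

1


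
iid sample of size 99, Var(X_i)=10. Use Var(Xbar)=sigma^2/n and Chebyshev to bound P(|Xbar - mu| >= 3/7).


Var(Xbar) = Var(X)/n = 10/99
Chebyshev: P(|Xbar-mu| >= 3/7) <= Var(Xbar)/(3/7)^2 = (10/99)/(9/49) = 490/891

490/891


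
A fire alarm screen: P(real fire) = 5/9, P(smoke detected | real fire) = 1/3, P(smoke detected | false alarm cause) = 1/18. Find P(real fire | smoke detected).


P(A) = P(A|B)P(B) + P(A|B')P(B') = 1/3*5/9 + 1/18*4/9 = 17/81
P(B|A) = P(A|B)P(B)/P(A) = (5/27)/(17/81) = 15/17

15/17


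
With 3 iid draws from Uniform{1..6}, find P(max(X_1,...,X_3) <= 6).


P(max <= 6) = P(all X_i <= 6) = (P(X_1 <= 6))^3
= (6/6)^3 = 1^3 = 1

1


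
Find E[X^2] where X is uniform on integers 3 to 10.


E[X^2] = (1/8) * sum(x^2 for x=3..10)
= 380/8 = 95/2

95/2


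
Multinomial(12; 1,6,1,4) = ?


12! = 479001600
Denominator: 1!=1 * 6!=720 * 1!=1 * 4!=24
Coefficient = 479001600 / 17280 = 27720

27720


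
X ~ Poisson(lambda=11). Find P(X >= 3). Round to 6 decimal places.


P(X>=3) = 1 - P(X<=2) = 1 - (e^(-11)*11^0/0! + e^(-11)*11^1/1! + e^(-11)*11^2/2!)
≈ 1 - (0.0000167017 + 0.0001837187 + 0.0010104529)
= 1 - 0.0012108733 = 0.9987891267
≈ 0.998789

0.998789


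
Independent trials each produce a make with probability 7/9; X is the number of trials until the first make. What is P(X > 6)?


P(X > 6) = P(first 6 trials all fail) = (1-p)^6 = (2/9)^6 = 64/531441

64/531441


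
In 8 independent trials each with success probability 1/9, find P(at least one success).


P(at least one) = 1 - P(none)
P(none) = (1 - 1/9)^8 = (8/9)^8 = 16777216/43046721
P(at least one) = 1 - 16777216/43046721 = 26269505/43046721

26269505/43046721


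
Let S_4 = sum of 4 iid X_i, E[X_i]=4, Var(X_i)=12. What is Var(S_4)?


By independence, Var(S_n) = n*Var(X_1) = 4*12 = 48

48


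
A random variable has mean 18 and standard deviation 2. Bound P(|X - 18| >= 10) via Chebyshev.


k = 10/2 = 5
Chebyshev: P(|X-mu| >= k*sigma) <= 1/k^2 = 1/5^2 = 1/25

1/25


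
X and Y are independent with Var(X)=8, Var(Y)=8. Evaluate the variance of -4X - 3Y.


Independence => Cov(X,Y)=0
Var(-4X - 3Y) = (-4)^2*Var(X) + (-3)^2*Var(Y)
= 16*8 + 9*8 = 200

200


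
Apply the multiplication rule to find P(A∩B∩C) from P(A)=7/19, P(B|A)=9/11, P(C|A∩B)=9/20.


P(A∩B∩C) = P(A) * P(B|A) * P(C|A∩B)
= 7/19 * 9/11 * 9/20
= 63/209 * 9/20 = 567/4180

567/4180


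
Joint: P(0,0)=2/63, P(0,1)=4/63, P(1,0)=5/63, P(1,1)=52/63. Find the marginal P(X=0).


P(X=0) = P(0,0)+P(0,1) = 2/63 + 4/63 = 6/63 = 2/21

2/21


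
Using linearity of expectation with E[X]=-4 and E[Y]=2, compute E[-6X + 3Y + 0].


E[-6X + 3Y + 0] = -6*E[X] + 3*E[Y] + 0
= (-6)*(-4) + (3)*(2) + (0)
= 24 + 6 + 0 = 30

30
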